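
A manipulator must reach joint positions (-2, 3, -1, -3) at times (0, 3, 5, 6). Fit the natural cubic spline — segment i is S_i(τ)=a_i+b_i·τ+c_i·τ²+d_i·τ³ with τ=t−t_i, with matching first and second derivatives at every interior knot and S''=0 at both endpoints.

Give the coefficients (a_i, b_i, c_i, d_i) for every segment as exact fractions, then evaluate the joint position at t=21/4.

  seg 0: a=-2 b=239/84 c=0 d=-11/84
  seg 1: a=3 b=-29/42 c=-33/28 d=11/42
  seg 2: a=-1 b=-95/42 c=11/28 d=-11/84
S(21/4) = -395/256

Δ: Δ0=5/3, Δ1=-2, Δ2=-2
row 1: diag=10, rhs=-22; c'=1/5, d'=-11/5
row 2: denom=6−2·1/5=28/5; d'=(0−2·-11/5)/(28/5)=11/14
back: M2=11/14
back: M1=-11/5−1/5·11/14=-33/14
M: M0=0, M1=-33/14, M2=11/14, M3=0
seg 0: a=-2, c=M0/2=0, d=(M1−M0)/(6·3)=-11/84, b=Δ0−h0·(2M0+M1)/6=239/84
seg 1: a=3, c=M1/2=-33/28, d=(M2−M1)/(6·2)=11/42, b=Δ1−h1·(2M1+M2)/6=-29/42
seg 2: a=-1, c=M2/2=11/28, d=(M3−M2)/(6·1)=-11/84, b=Δ2−h2·(2M2+M3)/6=-95/42
t_q=21/4 → seg 2, τ=1/4; S=-1+-95/42·τ+11/28·τ²+-11/84·τ³=-395/256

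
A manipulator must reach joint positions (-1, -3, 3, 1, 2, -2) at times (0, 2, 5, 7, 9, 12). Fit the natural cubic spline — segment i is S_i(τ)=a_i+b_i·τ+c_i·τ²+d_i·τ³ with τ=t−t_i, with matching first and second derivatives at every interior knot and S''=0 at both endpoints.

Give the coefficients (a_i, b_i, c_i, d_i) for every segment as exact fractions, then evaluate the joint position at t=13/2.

  seg 0: a=-1 b=-3107/1629 c=0 d=739/3258
  seg 1: a=-3 b=1327/1629 c=739/543 d=-4720/14661
  seg 2: a=3 b=469/1629 c=-2503/1629 d=727/1629
  seg 3: a=1 b=-91/181 c=1859/1629 d=-4169/13032
  seg 4: a=2 b=727/3258 c=-5071/6516 d=5071/58644
S(13/2) = 6433/4344

Δ: Δ0=-1, Δ1=2, Δ2=-1, Δ3=1/2, Δ4=-4/3
row 1: diag=10, rhs=18; c'=3/10, d'=9/5
row 2: denom=10−3·3/10=91/10; d'=(-18−3·9/5)/(91/10)=-18/7
row 3: denom=8−2·20/91=688/91; d'=(9−2·-18/7)/(688/91)=1287/688
row 4: denom=10−2·91/344=1629/172; d'=(-11−2·1287/688)/(1629/172)=-5071/3258
back: M4=-5071/3258
back: M3=1287/688−91/344·-5071/3258=3718/1629
back: M2=-18/7−20/91·3718/1629=-5006/1629
back: M1=9/5−3/10·-5006/1629=1478/543
M: M0=0, M1=1478/543, M2=-5006/1629, M3=3718/1629, M4=-5071/3258, M5=0
seg 0: a=-1, c=M0/2=0, d=(M1−M0)/(6·2)=739/3258, b=Δ0−h0·(2M0+M1)/6=-3107/1629
seg 1: a=-3, c=M1/2=739/543, d=(M2−M1)/(6·3)=-4720/14661, b=Δ1−h1·(2M1+M2)/6=1327/1629
seg 2: a=3, c=M2/2=-2503/1629, d=(M3−M2)/(6·2)=727/1629, b=Δ2−h2·(2M2+M3)/6=469/1629
seg 3: a=1, c=M3/2=1859/1629, d=(M4−M3)/(6·2)=-4169/13032, b=Δ3−h3·(2M3+M4)/6=-91/181
seg 4: a=2, c=M4/2=-5071/6516, d=(M5−M4)/(6·3)=5071/58644, b=Δ4−h4·(2M4+M5)/6=727/3258
t_q=13/2 → seg 2, τ=3/2; S=3+469/1629·τ+-2503/1629·τ²+727/1629·τ³=6433/4344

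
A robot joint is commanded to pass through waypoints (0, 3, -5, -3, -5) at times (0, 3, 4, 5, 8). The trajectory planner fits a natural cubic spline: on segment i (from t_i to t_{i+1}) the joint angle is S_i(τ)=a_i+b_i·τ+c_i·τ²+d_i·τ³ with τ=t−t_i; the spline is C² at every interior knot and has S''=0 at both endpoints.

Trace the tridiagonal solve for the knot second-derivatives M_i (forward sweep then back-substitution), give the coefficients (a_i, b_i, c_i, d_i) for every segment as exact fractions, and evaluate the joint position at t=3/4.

  seg 0: a=0 b=265/48 c=0 d=-217/432
  seg 1: a=3 b=-193/24 c=-217/48 d=73/16
  seg 2: a=-5 b=-163/48 c=55/6 d=-181/48
  seg 3: a=-3 b=29/8 c=-103/48 d=103/432
S(3/4) = 4023/1024

Δ: Δ0=1, Δ1=-8, Δ2=2, Δ3=-2/3
row 1: diag=8, rhs=-54; c'=1/8, d'=-27/4
row 2: denom=4−1·1/8=31/8; d'=(60−1·-27/4)/(31/8)=534/31
row 3: denom=8−1·8/31=240/31; d'=(-16−1·534/31)/(240/31)=-103/24
back: M3=-103/24
back: M2=534/31−8/31·-103/24=55/3
back: M1=-27/4−1/8·55/3=-217/24
M: M0=0, M1=-217/24, M2=55/3, M3=-103/24, M4=0
seg 0: a=0, c=M0/2=0, d=(M1−M0)/(6·3)=-217/432, b=Δ0−h0·(2M0+M1)/6=265/48
seg 1: a=3, c=M1/2=-217/48, d=(M2−M1)/(6·1)=73/16, b=Δ1−h1·(2M1+M2)/6=-193/24
seg 2: a=-5, c=M2/2=55/6, d=(M3−M2)/(6·1)=-181/48, b=Δ2−h2·(2M2+M3)/6=-163/48
seg 3: a=-3, c=M3/2=-103/48, d=(M4−M3)/(6·3)=103/432, b=Δ3−h3·(2M3+M4)/6=29/8
t_q=3/4 → seg 0, τ=3/4; S=0+265/48·τ+0·τ²+-217/432·τ³=4023/1024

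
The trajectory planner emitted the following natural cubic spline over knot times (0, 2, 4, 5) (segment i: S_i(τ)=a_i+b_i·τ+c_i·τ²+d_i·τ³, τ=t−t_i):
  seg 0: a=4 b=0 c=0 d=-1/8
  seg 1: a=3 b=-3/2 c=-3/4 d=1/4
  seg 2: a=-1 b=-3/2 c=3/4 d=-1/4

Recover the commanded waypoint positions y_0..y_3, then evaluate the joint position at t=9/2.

y_0 = S_0(0) = a_0 = 4
y_1 = S_1(0) = a_1 = 3
y_2 = S_2(0) = a_2 = -1
y_3 = S_2(1) = -2
t_q=9/2 is in segment 2 (τ=1/2); S_2(τ)=-51/32

y_0=4 y_1=3 y_2=-1 y_3=-2
S(9/2) = -51/32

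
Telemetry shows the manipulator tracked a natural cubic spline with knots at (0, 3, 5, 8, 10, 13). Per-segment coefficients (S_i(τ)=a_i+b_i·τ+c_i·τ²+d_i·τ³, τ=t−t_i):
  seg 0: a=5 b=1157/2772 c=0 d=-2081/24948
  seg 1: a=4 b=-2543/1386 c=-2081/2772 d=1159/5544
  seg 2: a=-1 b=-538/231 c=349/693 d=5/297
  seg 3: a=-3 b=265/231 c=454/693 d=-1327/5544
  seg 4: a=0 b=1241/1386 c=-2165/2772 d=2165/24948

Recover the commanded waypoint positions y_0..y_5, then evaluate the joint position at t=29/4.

y_0=5 y_1=4 y_2=-1 y_3=-3 y_4=0 y_5=-2
S(29/4) = -17243/4928

y_0 = S_0(0) = a_0 = 5
y_1 = S_1(0) = a_1 = 4
y_2 = S_2(0) = a_2 = -1
y_3 = S_3(0) = a_3 = -3
y_4 = S_4(0) = a_4 = 0
y_5 = S_4(3) = -2
t_q=29/4 is in segment 2 (τ=9/4); S_2(τ)=-17243/4928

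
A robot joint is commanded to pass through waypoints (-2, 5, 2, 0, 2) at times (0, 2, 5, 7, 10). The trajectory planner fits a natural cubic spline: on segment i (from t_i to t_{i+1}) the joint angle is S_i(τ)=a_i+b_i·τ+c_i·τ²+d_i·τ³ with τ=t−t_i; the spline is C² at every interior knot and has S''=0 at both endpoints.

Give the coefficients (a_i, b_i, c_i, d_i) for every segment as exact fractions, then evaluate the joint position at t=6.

  seg 0: a=-2 b=3889/870 c=0 d=-211/870
  seg 1: a=5 b=1357/870 c=-211/145 d=1571/7830
  seg 2: a=2 b=-763/435 c=61/174 d=23/1740
  seg 3: a=0 b=-28/145 c=187/435 d=-187/3915
S(6) = 1061/1740

Δ: Δ0=7/2, Δ1=-1, Δ2=-1, Δ3=2/3
row 1: diag=10, rhs=-27; c'=3/10, d'=-27/10
row 2: denom=10−3·3/10=91/10; d'=(0−3·-27/10)/(91/10)=81/91
row 3: denom=10−2·20/91=870/91; d'=(10−2·81/91)/(870/91)=374/435
back: M3=374/435
back: M2=81/91−20/91·374/435=61/87
back: M1=-27/10−3/10·61/87=-422/145
M: M0=0, M1=-422/145, M2=61/87, M3=374/435, M4=0
seg 0: a=-2, c=M0/2=0, d=(M1−M0)/(6·2)=-211/870, b=Δ0−h0·(2M0+M1)/6=3889/870
seg 1: a=5, c=M1/2=-211/145, d=(M2−M1)/(6·3)=1571/7830, b=Δ1−h1·(2M1+M2)/6=1357/870
seg 2: a=2, c=M2/2=61/174, d=(M3−M2)/(6·2)=23/1740, b=Δ2−h2·(2M2+M3)/6=-763/435
seg 3: a=0, c=M3/2=187/435, d=(M4−M3)/(6·3)=-187/3915, b=Δ3−h3·(2M3+M4)/6=-28/145
t_q=6 → seg 2, τ=1; S=2+-763/435·τ+61/174·τ²+23/1740·τ³=1061/1740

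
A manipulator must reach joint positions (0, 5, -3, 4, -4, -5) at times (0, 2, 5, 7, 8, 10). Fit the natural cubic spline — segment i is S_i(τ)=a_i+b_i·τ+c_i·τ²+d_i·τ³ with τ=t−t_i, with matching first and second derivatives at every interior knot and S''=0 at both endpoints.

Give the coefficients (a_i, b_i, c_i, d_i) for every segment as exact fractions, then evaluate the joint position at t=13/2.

  seg 0: a=0 b=15533/3534 c=0 d=-3349/7068
  seg 1: a=5 b=-4561/3534 c=-3349/1178 d=4213/5301
  seg 2: a=-3 b=10991/3534 c=5077/1178 d=-7271/3534
  seg 3: a=4 b=-15337/3534 c=-9465/1178 d=7730/1767
  seg 4: a=-4 b=-25747/3534 c=5995/1178 d=-5995/7068
S(13/2) = 41639/9424

Δ: Δ0=5/2, Δ1=-8/3, Δ2=7/2, Δ3=-8, Δ4=-1/2
row 1: diag=10, rhs=-31; c'=3/10, d'=-31/10
row 2: denom=10−3·3/10=91/10; d'=(37−3·-31/10)/(91/10)=463/91
row 3: denom=6−2·20/91=506/91; d'=(-69−2·463/91)/(506/91)=-655/46
row 4: denom=6−1·91/506=2945/506; d'=(45−1·-655/46)/(2945/506)=5995/589
back: M4=5995/589
back: M3=-655/46−91/506·5995/589=-9465/589
back: M2=463/91−20/91·-9465/589=5077/589
back: M1=-31/10−3/10·5077/589=-3349/589
M: M0=0, M1=-3349/589, M2=5077/589, M3=-9465/589, M4=5995/589, M5=0
seg 0: a=0, c=M0/2=0, d=(M1−M0)/(6·2)=-3349/7068, b=Δ0−h0·(2M0+M1)/6=15533/3534
seg 1: a=5, c=M1/2=-3349/1178, d=(M2−M1)/(6·3)=4213/5301, b=Δ1−h1·(2M1+M2)/6=-4561/3534
seg 2: a=-3, c=M2/2=5077/1178, d=(M3−M2)/(6·2)=-7271/3534, b=Δ2−h2·(2M2+M3)/6=10991/3534
seg 3: a=4, c=M3/2=-9465/1178, d=(M4−M3)/(6·1)=7730/1767, b=Δ3−h3·(2M3+M4)/6=-15337/3534
seg 4: a=-4, c=M4/2=5995/1178, d=(M5−M4)/(6·2)=-5995/7068, b=Δ4−h4·(2M4+M5)/6=-25747/3534
t_q=13/2 → seg 2, τ=3/2; S=-3+10991/3534·τ+5077/1178·τ²+-7271/3534·τ³=41639/9424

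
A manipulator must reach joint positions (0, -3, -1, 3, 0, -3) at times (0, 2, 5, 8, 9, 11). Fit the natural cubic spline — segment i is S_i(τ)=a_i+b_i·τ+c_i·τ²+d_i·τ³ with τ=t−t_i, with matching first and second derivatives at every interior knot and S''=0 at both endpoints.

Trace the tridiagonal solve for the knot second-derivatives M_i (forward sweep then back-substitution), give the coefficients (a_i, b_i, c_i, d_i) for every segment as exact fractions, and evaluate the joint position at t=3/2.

  seg 0: a=0 b=-5695/3118 c=0 d=509/6236
  seg 1: a=-3 b=-2641/3118 c=1527/3118 d=208/42093
  seg 2: a=-1 b=6937/3118 c=4997/9354 d=-11665/42093
  seg 3: a=3 b=-6399/3118 c=-6111/3118 d=1578/1559
  seg 4: a=0 b=-9153/3118 c=3357/3118 d=-1119/6236
S(3/2) = -122937/49888

Δ: Δ0=-3/2, Δ1=2/3, Δ2=4/3, Δ3=-3, Δ4=-3/2
row 1: diag=10, rhs=13; c'=3/10, d'=13/10
row 2: denom=12−3·3/10=111/10; d'=(4−3·13/10)/(111/10)=1/111
row 3: denom=8−3·10/37=266/37; d'=(-26−3·1/111)/(266/37)=-963/266
row 4: denom=6−1·37/266=1559/266; d'=(9−1·-963/266)/(1559/266)=3357/1559
back: M4=3357/1559
back: M3=-963/266−37/266·3357/1559=-6111/1559
back: M2=1/111−10/37·-6111/1559=4997/4677
back: M1=13/10−3/10·4997/4677=1527/1559
M: M0=0, M1=1527/1559, M2=4997/4677, M3=-6111/1559, M4=3357/1559, M5=0
seg 0: a=0, c=M0/2=0, d=(M1−M0)/(6·2)=509/6236, b=Δ0−h0·(2M0+M1)/6=-5695/3118
seg 1: a=-3, c=M1/2=1527/3118, d=(M2−M1)/(6·3)=208/42093, b=Δ1−h1·(2M1+M2)/6=-2641/3118
seg 2: a=-1, c=M2/2=4997/9354, d=(M3−M2)/(6·3)=-11665/42093, b=Δ2−h2·(2M2+M3)/6=6937/3118
seg 3: a=3, c=M3/2=-6111/3118, d=(M4−M3)/(6·1)=1578/1559, b=Δ3−h3·(2M3+M4)/6=-6399/3118
seg 4: a=0, c=M4/2=3357/3118, d=(M5−M4)/(6·2)=-1119/6236, b=Δ4−h4·(2M4+M5)/6=-9153/3118
t_q=3/2 → seg 0, τ=3/2; S=0+-5695/3118·τ+0·τ²+509/6236·τ³=-122937/49888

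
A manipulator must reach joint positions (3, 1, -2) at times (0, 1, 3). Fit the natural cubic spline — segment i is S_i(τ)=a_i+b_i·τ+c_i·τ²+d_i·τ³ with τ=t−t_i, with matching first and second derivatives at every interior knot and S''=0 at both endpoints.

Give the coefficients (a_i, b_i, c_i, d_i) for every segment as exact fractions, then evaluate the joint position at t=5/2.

Δ: Δ0=-2, Δ1=-3/2
row 1: diag=6, rhs=3; c'=1/3, d'=1/2
back: M1=1/2
M: M0=0, M1=1/2, M2=0
seg 0: a=3, c=M0/2=0, d=(M1−M0)/(6·1)=1/12, b=Δ0−h0·(2M0+M1)/6=-25/12
seg 1: a=1, c=M1/2=1/4, d=(M2−M1)/(6·2)=-1/24, b=Δ1−h1·(2M1+M2)/6=-11/6
t_q=5/2 → seg 1, τ=3/2; S=1+-11/6·τ+1/4·τ²+-1/24·τ³=-85/64

  seg 0: a=3 b=-25/12 c=0 d=1/12
  seg 1: a=1 b=-11/6 c=1/4 d=-1/24
S(5/2) = -85/64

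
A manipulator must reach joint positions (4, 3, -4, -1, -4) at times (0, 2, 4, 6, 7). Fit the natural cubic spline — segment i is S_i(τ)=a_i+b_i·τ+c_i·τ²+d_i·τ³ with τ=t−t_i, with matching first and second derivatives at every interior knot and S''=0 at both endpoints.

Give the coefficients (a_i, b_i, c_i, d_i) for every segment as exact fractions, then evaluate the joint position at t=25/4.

  seg 0: a=4 b=32/41 c=0 d=-105/328
  seg 1: a=3 b=-251/82 c=-315/164 d=279/328
  seg 2: a=-4 b=-22/41 c=261/82 d=-355/328
  seg 3: a=-1 b=-65/82 c=-543/164 d=181/164
S(25/4) = -14567/10496

Δ: Δ0=-1/2, Δ1=-7/2, Δ2=3/2, Δ3=-3
row 1: diag=8, rhs=-18; c'=1/4, d'=-9/4
row 2: denom=8−2·1/4=15/2; d'=(30−2·-9/4)/(15/2)=23/5
row 3: denom=6−2·4/15=82/15; d'=(-27−2·23/5)/(82/15)=-543/82
back: M3=-543/82
back: M2=23/5−4/15·-543/82=261/41
back: M1=-9/4−1/4·261/41=-315/82
M: M0=0, M1=-315/82, M2=261/41, M3=-543/82, M4=0
seg 0: a=4, c=M0/2=0, d=(M1−M0)/(6·2)=-105/328, b=Δ0−h0·(2M0+M1)/6=32/41
seg 1: a=3, c=M1/2=-315/164, d=(M2−M1)/(6·2)=279/328, b=Δ1−h1·(2M1+M2)/6=-251/82
seg 2: a=-4, c=M2/2=261/82, d=(M3−M2)/(6·2)=-355/328, b=Δ2−h2·(2M2+M3)/6=-22/41
seg 3: a=-1, c=M3/2=-543/164, d=(M4−M3)/(6·1)=181/164, b=Δ3−h3·(2M3+M4)/6=-65/82
t_q=25/4 → seg 3, τ=1/4; S=-1+-65/82·τ+-543/164·τ²+181/164·τ³=-14567/10496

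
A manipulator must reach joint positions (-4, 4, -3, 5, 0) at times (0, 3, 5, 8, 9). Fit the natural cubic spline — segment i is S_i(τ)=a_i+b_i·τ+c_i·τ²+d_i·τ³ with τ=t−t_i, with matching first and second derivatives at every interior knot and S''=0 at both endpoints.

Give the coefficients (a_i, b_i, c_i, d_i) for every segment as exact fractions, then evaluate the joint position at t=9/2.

Δ: Δ0=8/3, Δ1=-7/2, Δ2=8/3, Δ3=-5
row 1: diag=10, rhs=-37; c'=1/5, d'=-37/10
row 2: denom=10−2·1/5=48/5; d'=(37−2·-37/10)/(48/5)=37/8
row 3: denom=8−3·5/16=113/16; d'=(-46−3·37/8)/(113/16)=-958/113
back: M3=-958/113
back: M2=37/8−5/16·-958/113=822/113
back: M1=-37/10−1/5·822/113=-1165/226
M: M0=0, M1=-1165/226, M2=822/113, M3=-958/113, M4=0
seg 0: a=-4, c=M0/2=0, d=(M1−M0)/(6·3)=-1165/4068, b=Δ0−h0·(2M0+M1)/6=7111/1356
seg 1: a=4, c=M1/2=-1165/452, d=(M2−M1)/(6·2)=2809/2712, b=Δ1−h1·(2M1+M2)/6=-1687/678
seg 2: a=-3, c=M2/2=411/113, d=(M3−M2)/(6·3)=-890/1017, b=Δ2−h2·(2M2+M3)/6=-125/339
seg 3: a=5, c=M3/2=-479/113, d=(M4−M3)/(6·1)=479/339, b=Δ3−h3·(2M3+M4)/6=-737/339
t_q=9/2 → seg 1, τ=3/2; S=4+-1687/678·τ+-1165/452·τ²+2809/2712·τ³=-14723/7232

  seg 0: a=-4 b=7111/1356 c=0 d=-1165/4068
  seg 1: a=4 b=-1687/678 c=-1165/452 d=2809/2712
  seg 2: a=-3 b=-125/339 c=411/113 d=-890/1017
  seg 3: a=5 b=-737/339 c=-479/113 d=479/339
S(9/2) = -14723/7232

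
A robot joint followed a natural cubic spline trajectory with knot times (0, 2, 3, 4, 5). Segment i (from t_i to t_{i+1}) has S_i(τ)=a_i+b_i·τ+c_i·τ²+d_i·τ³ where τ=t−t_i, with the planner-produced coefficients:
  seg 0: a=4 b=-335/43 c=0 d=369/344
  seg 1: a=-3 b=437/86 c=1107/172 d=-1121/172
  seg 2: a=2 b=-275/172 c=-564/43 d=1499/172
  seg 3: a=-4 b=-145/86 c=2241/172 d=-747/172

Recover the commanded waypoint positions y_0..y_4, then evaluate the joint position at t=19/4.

y_0=4 y_1=-3 y_2=2 y_3=-4 y_4=3
S(19/4) = 2555/11008

y_0 = S_0(0) = a_0 = 4
y_1 = S_1(0) = a_1 = -3
y_2 = S_2(0) = a_2 = 2
y_3 = S_3(0) = a_3 = -4
y_4 = S_3(1) = 3
t_q=19/4 is in segment 3 (τ=3/4); S_3(τ)=2555/11008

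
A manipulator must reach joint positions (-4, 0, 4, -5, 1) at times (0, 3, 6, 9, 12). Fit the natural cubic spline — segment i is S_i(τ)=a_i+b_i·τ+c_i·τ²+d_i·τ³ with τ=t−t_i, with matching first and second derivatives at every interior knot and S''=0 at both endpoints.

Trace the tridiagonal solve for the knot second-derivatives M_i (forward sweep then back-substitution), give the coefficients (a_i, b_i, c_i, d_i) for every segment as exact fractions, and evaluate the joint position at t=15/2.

  seg 0: a=-4 b=157/168 c=0 d=67/1512
  seg 1: a=0 b=179/84 c=67/168 d=-335/1512
  seg 2: a=4 b=-35/24 c=-67/42 d=545/1512
  seg 3: a=-5 b=-109/84 c=277/168 d=-277/1512
S(15/2) = -251/448

Δ: Δ0=4/3, Δ1=4/3, Δ2=-3, Δ3=2
row 1: diag=12, rhs=0; c'=1/4, d'=0
row 2: denom=12−3·1/4=45/4; d'=(-26−3·0)/(45/4)=-104/45
row 3: denom=12−3·4/15=56/5; d'=(30−3·-104/45)/(56/5)=277/84
back: M3=277/84
back: M2=-104/45−4/15·277/84=-67/21
back: M1=0−1/4·-67/21=67/84
M: M0=0, M1=67/84, M2=-67/21, M3=277/84, M4=0
seg 0: a=-4, c=M0/2=0, d=(M1−M0)/(6·3)=67/1512, b=Δ0−h0·(2M0+M1)/6=157/168
seg 1: a=0, c=M1/2=67/168, d=(M2−M1)/(6·3)=-335/1512, b=Δ1−h1·(2M1+M2)/6=179/84
seg 2: a=4, c=M2/2=-67/42, d=(M3−M2)/(6·3)=545/1512, b=Δ2−h2·(2M2+M3)/6=-35/24
seg 3: a=-5, c=M3/2=277/168, d=(M4−M3)/(6·3)=-277/1512, b=Δ3−h3·(2M3+M4)/6=-109/84
t_q=15/2 → seg 2, τ=3/2; S=4+-35/24·τ+-67/42·τ²+545/1512·τ³=-251/448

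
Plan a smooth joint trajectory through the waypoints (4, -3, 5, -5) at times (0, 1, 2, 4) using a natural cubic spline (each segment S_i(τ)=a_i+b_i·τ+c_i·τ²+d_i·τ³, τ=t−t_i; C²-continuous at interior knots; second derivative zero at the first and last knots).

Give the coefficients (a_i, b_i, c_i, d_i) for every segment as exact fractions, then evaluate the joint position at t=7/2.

  seg 0: a=4 b=-264/23 c=0 d=103/23
  seg 1: a=-3 b=45/23 c=309/23 d=-170/23
  seg 2: a=5 b=153/23 c=-201/23 d=67/46
S(7/2) = 85/368

Δ: Δ0=-7, Δ1=8, Δ2=-5
row 1: diag=4, rhs=90; c'=1/4, d'=45/2
row 2: denom=6−1·1/4=23/4; d'=(-78−1·45/2)/(23/4)=-402/23
back: M2=-402/23
back: M1=45/2−1/4·-402/23=618/23
M: M0=0, M1=618/23, M2=-402/23, M3=0
seg 0: a=4, c=M0/2=0, d=(M1−M0)/(6·1)=103/23, b=Δ0−h0·(2M0+M1)/6=-264/23
seg 1: a=-3, c=M1/2=309/23, d=(M2−M1)/(6·1)=-170/23, b=Δ1−h1·(2M1+M2)/6=45/23
seg 2: a=5, c=M2/2=-201/23, d=(M3−M2)/(6·2)=67/46, b=Δ2−h2·(2M2+M3)/6=153/23
t_q=7/2 → seg 2, τ=3/2; S=5+153/23·τ+-201/23·τ²+67/46·τ³=85/368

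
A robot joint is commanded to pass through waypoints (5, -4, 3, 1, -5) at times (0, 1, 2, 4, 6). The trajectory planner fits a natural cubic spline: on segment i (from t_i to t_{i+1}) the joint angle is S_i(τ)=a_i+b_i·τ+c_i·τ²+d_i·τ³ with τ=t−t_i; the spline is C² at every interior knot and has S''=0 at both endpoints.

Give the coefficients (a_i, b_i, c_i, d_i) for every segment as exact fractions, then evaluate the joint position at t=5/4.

  seg 0: a=5 b=-569/42 c=0 d=191/42
  seg 1: a=-4 b=2/21 c=191/14 d=-283/42
  seg 2: a=3 b=43/6 c=-46/7 d=209/168
  seg 3: a=1 b=-88/21 c=25/28 d=-25/168
S(5/4) = -2893/896

Δ: Δ0=-9, Δ1=7, Δ2=-1, Δ3=-3
row 1: diag=4, rhs=96; c'=1/4, d'=24
row 2: denom=6−1·1/4=23/4; d'=(-48−1·24)/(23/4)=-288/23
row 3: denom=8−2·8/23=168/23; d'=(-12−2·-288/23)/(168/23)=25/14
back: M3=25/14
back: M2=-288/23−8/23·25/14=-92/7
back: M1=24−1/4·-92/7=191/7
M: M0=0, M1=191/7, M2=-92/7, M3=25/14, M4=0
seg 0: a=5, c=M0/2=0, d=(M1−M0)/(6·1)=191/42, b=Δ0−h0·(2M0+M1)/6=-569/42
seg 1: a=-4, c=M1/2=191/14, d=(M2−M1)/(6·1)=-283/42, b=Δ1−h1·(2M1+M2)/6=2/21
seg 2: a=3, c=M2/2=-46/7, d=(M3−M2)/(6·2)=209/168, b=Δ2−h2·(2M2+M3)/6=43/6
seg 3: a=1, c=M3/2=25/28, d=(M4−M3)/(6·2)=-25/168, b=Δ3−h3·(2M3+M4)/6=-88/21
t_q=5/4 → seg 1, τ=1/4; S=-4+2/21·τ+191/14·τ²+-283/42·τ³=-2893/896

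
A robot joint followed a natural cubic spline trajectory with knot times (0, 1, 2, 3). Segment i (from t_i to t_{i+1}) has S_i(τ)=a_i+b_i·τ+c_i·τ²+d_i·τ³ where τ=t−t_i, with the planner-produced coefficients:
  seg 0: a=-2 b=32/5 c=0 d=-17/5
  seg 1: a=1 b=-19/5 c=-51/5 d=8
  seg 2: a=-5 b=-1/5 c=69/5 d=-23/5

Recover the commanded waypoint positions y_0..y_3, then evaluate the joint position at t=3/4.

y_0=-2 y_1=1 y_2=-5 y_3=4
S(3/4) = 437/320

y_0 = S_0(0) = a_0 = -2
y_1 = S_1(0) = a_1 = 1
y_2 = S_2(0) = a_2 = -5
y_3 = S_2(1) = 4
t_q=3/4 is in segment 0 (τ=3/4); S_0(τ)=437/320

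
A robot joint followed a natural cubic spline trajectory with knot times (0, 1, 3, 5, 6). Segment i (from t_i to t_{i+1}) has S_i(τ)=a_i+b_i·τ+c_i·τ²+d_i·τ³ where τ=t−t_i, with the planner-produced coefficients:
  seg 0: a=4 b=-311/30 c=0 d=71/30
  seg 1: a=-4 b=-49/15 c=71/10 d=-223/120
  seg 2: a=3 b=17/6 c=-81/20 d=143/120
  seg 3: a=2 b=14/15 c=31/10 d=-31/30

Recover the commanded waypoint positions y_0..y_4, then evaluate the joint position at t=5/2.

y_0 = S_0(0) = a_0 = 4
y_1 = S_1(0) = a_1 = -4
y_2 = S_2(0) = a_2 = 3
y_3 = S_3(0) = a_3 = 2
y_4 = S_3(1) = 5
t_q=5/2 is in segment 1 (τ=3/2); S_1(τ)=257/320

y_0=4 y_1=-4 y_2=3 y_3=2 y_4=5
S(5/2) = 257/320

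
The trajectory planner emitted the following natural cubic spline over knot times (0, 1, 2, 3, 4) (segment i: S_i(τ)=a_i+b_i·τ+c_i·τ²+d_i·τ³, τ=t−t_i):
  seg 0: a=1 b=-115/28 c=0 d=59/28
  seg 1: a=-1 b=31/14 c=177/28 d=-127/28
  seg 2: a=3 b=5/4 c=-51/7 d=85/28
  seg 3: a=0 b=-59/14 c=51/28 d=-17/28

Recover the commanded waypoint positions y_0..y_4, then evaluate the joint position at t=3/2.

y_0 = S_0(0) = a_0 = 1
y_1 = S_1(0) = a_1 = -1
y_2 = S_2(0) = a_2 = 3
y_3 = S_3(0) = a_3 = 0
y_4 = S_3(1) = -3
t_q=3/2 is in segment 1 (τ=1/2); S_1(τ)=251/224

y_0=1 y_1=-1 y_2=3 y_3=0 y_4=-3
S(3/2) = 251/224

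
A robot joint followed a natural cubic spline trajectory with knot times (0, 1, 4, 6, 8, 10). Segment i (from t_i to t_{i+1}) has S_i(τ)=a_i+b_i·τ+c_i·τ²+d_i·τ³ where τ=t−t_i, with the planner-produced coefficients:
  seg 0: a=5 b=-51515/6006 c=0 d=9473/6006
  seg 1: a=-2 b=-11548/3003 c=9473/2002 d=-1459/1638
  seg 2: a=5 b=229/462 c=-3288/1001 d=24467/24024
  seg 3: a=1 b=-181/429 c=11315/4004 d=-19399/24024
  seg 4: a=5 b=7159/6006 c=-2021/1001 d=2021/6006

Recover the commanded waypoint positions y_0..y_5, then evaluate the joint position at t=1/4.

y_0=5 y_1=-2 y_2=5 y_3=1 y_4=5 y_5=2
S(1/4) = 369051/128128

y_0 = S_0(0) = a_0 = 5
y_1 = S_1(0) = a_1 = -2
y_2 = S_2(0) = a_2 = 5
y_3 = S_3(0) = a_3 = 1
y_4 = S_4(0) = a_4 = 5
y_5 = S_4(2) = 2
t_q=1/4 is in segment 0 (τ=1/4); S_0(τ)=369051/128128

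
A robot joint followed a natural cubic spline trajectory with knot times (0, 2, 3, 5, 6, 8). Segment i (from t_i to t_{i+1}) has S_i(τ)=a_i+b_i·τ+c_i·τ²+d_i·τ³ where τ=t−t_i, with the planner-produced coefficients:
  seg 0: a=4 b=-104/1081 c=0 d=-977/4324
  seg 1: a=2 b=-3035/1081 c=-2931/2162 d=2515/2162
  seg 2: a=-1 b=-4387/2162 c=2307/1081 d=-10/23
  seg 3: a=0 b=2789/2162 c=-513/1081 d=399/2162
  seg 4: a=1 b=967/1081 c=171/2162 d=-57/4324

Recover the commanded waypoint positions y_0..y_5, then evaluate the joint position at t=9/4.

y_0=4 y_1=2 y_2=-1 y_3=0 y_4=1 y_5=3
S(9/4) = 7409/6016

y_0 = S_0(0) = a_0 = 4
y_1 = S_1(0) = a_1 = 2
y_2 = S_2(0) = a_2 = -1
y_3 = S_3(0) = a_3 = 0
y_4 = S_4(0) = a_4 = 1
y_5 = S_4(2) = 3
t_q=9/4 is in segment 1 (τ=1/4); S_1(τ)=7409/6016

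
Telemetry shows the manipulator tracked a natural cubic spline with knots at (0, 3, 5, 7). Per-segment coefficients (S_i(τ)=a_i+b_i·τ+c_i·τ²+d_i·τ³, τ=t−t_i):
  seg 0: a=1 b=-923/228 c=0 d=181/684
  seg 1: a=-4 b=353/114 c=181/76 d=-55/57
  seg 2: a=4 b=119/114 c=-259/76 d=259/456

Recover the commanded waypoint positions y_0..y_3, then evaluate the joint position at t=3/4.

y_0 = S_0(0) = a_0 = 1
y_1 = S_1(0) = a_1 = -4
y_2 = S_2(0) = a_2 = 4
y_3 = S_2(2) = -3
t_q=3/4 is in segment 0 (τ=3/4); S_0(τ)=-9361/4864

y_0=1 y_1=-4 y_2=4 y_3=-3
S(3/4) = -9361/4864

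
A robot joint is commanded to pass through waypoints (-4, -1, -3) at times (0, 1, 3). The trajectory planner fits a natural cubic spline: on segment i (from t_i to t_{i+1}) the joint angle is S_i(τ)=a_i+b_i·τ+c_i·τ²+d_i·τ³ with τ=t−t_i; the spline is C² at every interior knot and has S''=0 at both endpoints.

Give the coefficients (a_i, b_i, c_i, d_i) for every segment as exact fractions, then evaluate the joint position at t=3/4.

  seg 0: a=-4 b=11/3 c=0 d=-2/3
  seg 1: a=-1 b=5/3 c=-2 d=1/3
S(3/4) = -49/32

Δ: Δ0=3, Δ1=-1
row 1: diag=6, rhs=-24; c'=1/3, d'=-4
back: M1=-4
M: M0=0, M1=-4, M2=0
seg 0: a=-4, c=M0/2=0, d=(M1−M0)/(6·1)=-2/3, b=Δ0−h0·(2M0+M1)/6=11/3
seg 1: a=-1, c=M1/2=-2, d=(M2−M1)/(6·2)=1/3, b=Δ1−h1·(2M1+M2)/6=5/3
t_q=3/4 → seg 0, τ=3/4; S=-4+11/3·τ+0·τ²+-2/3·τ³=-49/32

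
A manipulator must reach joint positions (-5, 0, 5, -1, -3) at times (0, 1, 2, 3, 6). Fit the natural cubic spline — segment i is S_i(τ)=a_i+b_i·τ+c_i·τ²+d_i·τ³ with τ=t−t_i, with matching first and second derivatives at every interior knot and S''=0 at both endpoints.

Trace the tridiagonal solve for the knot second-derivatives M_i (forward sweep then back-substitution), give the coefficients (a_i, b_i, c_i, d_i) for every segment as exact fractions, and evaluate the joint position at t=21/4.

  seg 0: a=-5 b=365/87 c=0 d=70/87
  seg 1: a=0 b=575/87 c=70/29 d=-350/87
  seg 2: a=5 b=-55/87 c=-280/29 d=373/87
  seg 3: a=-1 b=-616/87 c=93/29 d=-31/87
S(21/4) = -8825/1856

Δ: Δ0=5, Δ1=5, Δ2=-6, Δ3=-2/3
row 1: diag=4, rhs=0; c'=1/4, d'=0
row 2: denom=4−1·1/4=15/4; d'=(-66−1·0)/(15/4)=-88/5
row 3: denom=8−1·4/15=116/15; d'=(32−1·-88/5)/(116/15)=186/29
back: M3=186/29
back: M2=-88/5−4/15·186/29=-560/29
back: M1=0−1/4·-560/29=140/29
M: M0=0, M1=140/29, M2=-560/29, M3=186/29, M4=0
seg 0: a=-5, c=M0/2=0, d=(M1−M0)/(6·1)=70/87, b=Δ0−h0·(2M0+M1)/6=365/87
seg 1: a=0, c=M1/2=70/29, d=(M2−M1)/(6·1)=-350/87, b=Δ1−h1·(2M1+M2)/6=575/87
seg 2: a=5, c=M2/2=-280/29, d=(M3−M2)/(6·1)=373/87, b=Δ2−h2·(2M2+M3)/6=-55/87
seg 3: a=-1, c=M3/2=93/29, d=(M4−M3)/(6·3)=-31/87, b=Δ3−h3·(2M3+M4)/6=-616/87
t_q=21/4 → seg 3, τ=9/4; S=-1+-616/87·τ+93/29·τ²+-31/87·τ³=-8825/1856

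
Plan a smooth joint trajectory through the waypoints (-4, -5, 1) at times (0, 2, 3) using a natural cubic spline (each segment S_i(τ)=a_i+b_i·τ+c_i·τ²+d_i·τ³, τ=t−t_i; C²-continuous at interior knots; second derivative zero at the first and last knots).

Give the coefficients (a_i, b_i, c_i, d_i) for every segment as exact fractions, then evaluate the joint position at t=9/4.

Δ: Δ0=-1/2, Δ1=6
row 1: diag=6, rhs=39; c'=1/6, d'=13/2
back: M1=13/2
M: M0=0, M1=13/2, M2=0
seg 0: a=-4, c=M0/2=0, d=(M1−M0)/(6·2)=13/24, b=Δ0−h0·(2M0+M1)/6=-8/3
seg 1: a=-5, c=M1/2=13/4, d=(M2−M1)/(6·1)=-13/12, b=Δ1−h1·(2M1+M2)/6=23/6
t_q=9/4 → seg 1, τ=1/4; S=-5+23/6·τ+13/4·τ²+-13/12·τ³=-987/256

  seg 0: a=-4 b=-8/3 c=0 d=13/24
  seg 1: a=-5 b=23/6 c=13/4 d=-13/12
S(9/4) = -987/256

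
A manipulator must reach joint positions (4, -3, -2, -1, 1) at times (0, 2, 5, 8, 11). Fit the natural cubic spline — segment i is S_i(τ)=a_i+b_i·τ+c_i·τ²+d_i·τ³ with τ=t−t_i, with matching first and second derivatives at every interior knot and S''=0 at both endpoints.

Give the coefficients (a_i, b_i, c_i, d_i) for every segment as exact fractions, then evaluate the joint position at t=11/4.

  seg 0: a=4 b=-898/207 c=0 d=347/1656
  seg 1: a=-3 b=-755/414 c=347/276 d=-1337/7452
  seg 2: a=-2 b=725/828 c=-74/207 d=439/7452
  seg 3: a=-1 b=133/414 c=143/828 d=-143/7452
S(11/4) = -21999/5888

Δ: Δ0=-7/2, Δ1=1/3, Δ2=1/3, Δ3=2/3
row 1: diag=10, rhs=23; c'=3/10, d'=23/10
row 2: denom=12−3·3/10=111/10; d'=(0−3·23/10)/(111/10)=-23/37
row 3: denom=12−3·10/37=414/37; d'=(2−3·-23/37)/(414/37)=143/414
back: M3=143/414
back: M2=-23/37−10/37·143/414=-148/207
back: M1=23/10−3/10·-148/207=347/138
M: M0=0, M1=347/138, M2=-148/207, M3=143/414, M4=0
seg 0: a=4, c=M0/2=0, d=(M1−M0)/(6·2)=347/1656, b=Δ0−h0·(2M0+M1)/6=-898/207
seg 1: a=-3, c=M1/2=347/276, d=(M2−M1)/(6·3)=-1337/7452, b=Δ1−h1·(2M1+M2)/6=-755/414
seg 2: a=-2, c=M2/2=-74/207, d=(M3−M2)/(6·3)=439/7452, b=Δ2−h2·(2M2+M3)/6=725/828
seg 3: a=-1, c=M3/2=143/828, d=(M4−M3)/(6·3)=-143/7452, b=Δ3−h3·(2M3+M4)/6=133/414
t_q=11/4 → seg 1, τ=3/4; S=-3+-755/414·τ+347/276·τ²+-1337/7452·τ³=-21999/5888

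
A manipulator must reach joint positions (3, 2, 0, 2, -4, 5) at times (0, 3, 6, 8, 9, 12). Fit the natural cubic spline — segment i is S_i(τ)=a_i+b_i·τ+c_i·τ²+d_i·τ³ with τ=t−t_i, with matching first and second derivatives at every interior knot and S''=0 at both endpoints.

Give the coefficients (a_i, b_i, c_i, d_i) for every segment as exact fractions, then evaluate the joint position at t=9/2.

Δ: Δ0=-1/3, Δ1=-2/3, Δ2=1, Δ3=-6, Δ4=3
row 1: diag=12, rhs=-2; c'=1/4, d'=-1/6
row 2: denom=10−3·1/4=37/4; d'=(10−3·-1/6)/(37/4)=42/37
row 3: denom=6−2·8/37=206/37; d'=(-42−2·42/37)/(206/37)=-819/103
row 4: denom=8−1·37/206=1611/206; d'=(54−1·-819/103)/(1611/206)=1418/179
back: M4=1418/179
back: M3=-819/103−37/206·1418/179=-1678/179
back: M2=42/37−8/37·-1678/179=566/179
back: M1=-1/6−1/4·566/179=-514/537
M: M0=0, M1=-514/537, M2=566/179, M3=-1678/179, M4=1418/179, M5=0
seg 0: a=3, c=M0/2=0, d=(M1−M0)/(6·3)=-257/4833, b=Δ0−h0·(2M0+M1)/6=26/179
seg 1: a=2, c=M1/2=-257/537, d=(M2−M1)/(6·3)=1106/4833, b=Δ1−h1·(2M1+M2)/6=-231/179
seg 2: a=0, c=M2/2=283/179, d=(M3−M2)/(6·2)=-187/179, b=Δ2−h2·(2M2+M3)/6=361/179
seg 3: a=2, c=M3/2=-839/179, d=(M4−M3)/(6·1)=516/179, b=Δ3−h3·(2M3+M4)/6=-751/179
seg 4: a=-4, c=M4/2=709/179, d=(M5−M4)/(6·3)=-709/1611, b=Δ4−h4·(2M4+M5)/6=-881/179
t_q=9/2 → seg 1, τ=3/2; S=2+-231/179·τ+-257/537·τ²+1106/4833·τ³=-43/179

  seg 0: a=3 b=26/179 c=0 d=-257/4833
  seg 1: a=2 b=-231/179 c=-257/537 d=1106/4833
  seg 2: a=0 b=361/179 c=283/179 d=-187/179
  seg 3: a=2 b=-751/179 c=-839/179 d=516/179
  seg 4: a=-4 b=-881/179 c=709/179 d=-709/1611
S(9/2) = -43/179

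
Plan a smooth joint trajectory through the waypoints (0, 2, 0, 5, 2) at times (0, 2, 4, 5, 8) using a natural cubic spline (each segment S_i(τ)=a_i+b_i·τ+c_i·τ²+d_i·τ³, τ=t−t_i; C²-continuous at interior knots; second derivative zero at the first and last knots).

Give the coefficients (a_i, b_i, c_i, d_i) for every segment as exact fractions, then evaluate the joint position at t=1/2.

Δ: Δ0=1, Δ1=-1, Δ2=5, Δ3=-1
row 1: diag=8, rhs=-12; c'=1/4, d'=-3/2
row 2: denom=6−2·1/4=11/2; d'=(36−2·-3/2)/(11/2)=78/11
row 3: denom=8−1·2/11=86/11; d'=(-36−1·78/11)/(86/11)=-237/43
back: M3=-237/43
back: M2=78/11−2/11·-237/43=348/43
back: M1=-3/2−1/4·348/43=-303/86
M: M0=0, M1=-303/86, M2=348/43, M3=-237/43, M4=0
seg 0: a=0, c=M0/2=0, d=(M1−M0)/(6·2)=-101/344, b=Δ0−h0·(2M0+M1)/6=187/86
seg 1: a=2, c=M1/2=-303/172, d=(M2−M1)/(6·2)=333/344, b=Δ1−h1·(2M1+M2)/6=-58/43
seg 2: a=0, c=M2/2=174/43, d=(M3−M2)/(6·1)=-195/86, b=Δ2−h2·(2M2+M3)/6=277/86
seg 3: a=5, c=M3/2=-237/86, d=(M4−M3)/(6·3)=79/258, b=Δ3−h3·(2M3+M4)/6=194/43
t_q=1/2 → seg 0, τ=1/2; S=0+187/86·τ+0·τ²+-101/344·τ³=2891/2752

  seg 0: a=0 b=187/86 c=0 d=-101/344
  seg 1: a=2 b=-58/43 c=-303/172 d=333/344
  seg 2: a=0 b=277/86 c=174/43 d=-195/86
  seg 3: a=5 b=194/43 c=-237/86 d=79/258
S(1/2) = 2891/2752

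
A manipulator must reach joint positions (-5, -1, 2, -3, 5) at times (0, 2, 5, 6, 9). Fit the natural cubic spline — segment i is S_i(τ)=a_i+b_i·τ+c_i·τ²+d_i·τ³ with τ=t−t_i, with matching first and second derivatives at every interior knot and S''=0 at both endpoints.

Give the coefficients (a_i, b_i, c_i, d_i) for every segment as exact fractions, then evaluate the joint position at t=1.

  seg 0: a=-5 b=454/279 c=0 d=26/279
  seg 1: a=-1 b=766/279 c=52/93 d=-955/2511
  seg 2: a=2 b=-1163/279 c=-799/279 d=63/31
  seg 3: a=-3 b=-1060/279 c=902/279 d=-902/2511
S(1) = -305/93

Δ: Δ0=2, Δ1=1, Δ2=-5, Δ3=8/3
row 1: diag=10, rhs=-6; c'=3/10, d'=-3/5
row 2: denom=8−3·3/10=71/10; d'=(-36−3·-3/5)/(71/10)=-342/71
row 3: denom=8−1·10/71=558/71; d'=(46−1·-342/71)/(558/71)=1804/279
back: M3=1804/279
back: M2=-342/71−10/71·1804/279=-1598/279
back: M1=-3/5−3/10·-1598/279=104/93
M: M0=0, M1=104/93, M2=-1598/279, M3=1804/279, M4=0
seg 0: a=-5, c=M0/2=0, d=(M1−M0)/(6·2)=26/279, b=Δ0−h0·(2M0+M1)/6=454/279
seg 1: a=-1, c=M1/2=52/93, d=(M2−M1)/(6·3)=-955/2511, b=Δ1−h1·(2M1+M2)/6=766/279
seg 2: a=2, c=M2/2=-799/279, d=(M3−M2)/(6·1)=63/31, b=Δ2−h2·(2M2+M3)/6=-1163/279
seg 3: a=-3, c=M3/2=902/279, d=(M4−M3)/(6·3)=-902/2511, b=Δ3−h3·(2M3+M4)/6=-1060/279
t_q=1 → seg 0, τ=1; S=-5+454/279·τ+0·τ²+26/279·τ³=-305/93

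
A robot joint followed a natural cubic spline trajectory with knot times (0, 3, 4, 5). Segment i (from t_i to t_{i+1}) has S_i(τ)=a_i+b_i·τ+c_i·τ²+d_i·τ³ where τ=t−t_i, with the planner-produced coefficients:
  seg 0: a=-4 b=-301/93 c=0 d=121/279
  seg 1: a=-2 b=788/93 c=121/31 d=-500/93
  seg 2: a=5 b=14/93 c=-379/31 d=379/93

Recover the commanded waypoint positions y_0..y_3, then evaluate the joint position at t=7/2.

y_0=-4 y_1=-2 y_2=5 y_3=-3
S(7/2) = 315/124

y_0 = S_0(0) = a_0 = -4
y_1 = S_1(0) = a_1 = -2
y_2 = S_2(0) = a_2 = 5
y_3 = S_2(1) = -3
t_q=7/2 is in segment 1 (τ=1/2); S_1(τ)=315/124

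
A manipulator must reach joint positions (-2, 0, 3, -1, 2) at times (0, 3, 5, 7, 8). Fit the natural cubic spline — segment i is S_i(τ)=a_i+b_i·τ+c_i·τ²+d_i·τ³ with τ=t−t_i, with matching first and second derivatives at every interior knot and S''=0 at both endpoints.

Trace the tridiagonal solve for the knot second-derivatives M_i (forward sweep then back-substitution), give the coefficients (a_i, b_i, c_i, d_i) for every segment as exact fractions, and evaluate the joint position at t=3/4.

  seg 0: a=-2 b=-7/156 c=0 d=37/468
  seg 1: a=0 b=163/78 c=37/52 d=-157/312
  seg 2: a=3 b=-43/39 c=-30/13 d=145/156
  seg 3: a=-1 b=32/39 c=85/26 d=-85/78
S(3/4) = -6657/3328

Δ: Δ0=2/3, Δ1=3/2, Δ2=-2, Δ3=3
row 1: diag=10, rhs=5; c'=1/5, d'=1/2
row 2: denom=8−2·1/5=38/5; d'=(-21−2·1/2)/(38/5)=-55/19
row 3: denom=6−2·5/19=104/19; d'=(30−2·-55/19)/(104/19)=85/13
back: M3=85/13
back: M2=-55/19−5/19·85/13=-60/13
back: M1=1/2−1/5·-60/13=37/26
M: M0=0, M1=37/26, M2=-60/13, M3=85/13, M4=0
seg 0: a=-2, c=M0/2=0, d=(M1−M0)/(6·3)=37/468, b=Δ0−h0·(2M0+M1)/6=-7/156
seg 1: a=0, c=M1/2=37/52, d=(M2−M1)/(6·2)=-157/312, b=Δ1−h1·(2M1+M2)/6=163/78
seg 2: a=3, c=M2/2=-30/13, d=(M3−M2)/(6·2)=145/156, b=Δ2−h2·(2M2+M3)/6=-43/39
seg 3: a=-1, c=M3/2=85/26, d=(M4−M3)/(6·1)=-85/78, b=Δ3−h3·(2M3+M4)/6=32/39
t_q=3/4 → seg 0, τ=3/4; S=-2+-7/156·τ+0·τ²+37/468·τ³=-6657/3328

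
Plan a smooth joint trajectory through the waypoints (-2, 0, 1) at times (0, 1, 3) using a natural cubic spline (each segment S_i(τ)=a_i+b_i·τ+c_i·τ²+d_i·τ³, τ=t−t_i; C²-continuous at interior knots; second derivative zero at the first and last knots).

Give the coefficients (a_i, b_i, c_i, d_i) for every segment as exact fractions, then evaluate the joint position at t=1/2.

  seg 0: a=-2 b=9/4 c=0 d=-1/4
  seg 1: a=0 b=3/2 c=-3/4 d=1/8
S(1/2) = -29/32

Δ: Δ0=2, Δ1=1/2
row 1: diag=6, rhs=-9; c'=1/3, d'=-3/2
back: M1=-3/2
M: M0=0, M1=-3/2, M2=0
seg 0: a=-2, c=M0/2=0, d=(M1−M0)/(6·1)=-1/4, b=Δ0−h0·(2M0+M1)/6=9/4
seg 1: a=0, c=M1/2=-3/4, d=(M2−M1)/(6·2)=1/8, b=Δ1−h1·(2M1+M2)/6=3/2
t_q=1/2 → seg 0, τ=1/2; S=-2+9/4·τ+0·τ²+-1/4·τ³=-29/32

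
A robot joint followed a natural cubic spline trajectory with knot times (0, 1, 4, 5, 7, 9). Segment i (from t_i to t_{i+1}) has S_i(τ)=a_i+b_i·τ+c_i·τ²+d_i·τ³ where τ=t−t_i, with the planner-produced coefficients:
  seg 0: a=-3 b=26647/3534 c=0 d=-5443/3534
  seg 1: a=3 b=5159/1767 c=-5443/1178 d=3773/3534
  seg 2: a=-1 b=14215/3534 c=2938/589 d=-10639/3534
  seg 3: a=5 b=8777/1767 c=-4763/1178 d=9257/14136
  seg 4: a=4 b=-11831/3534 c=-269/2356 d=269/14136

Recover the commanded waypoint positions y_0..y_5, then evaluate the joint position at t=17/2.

y_0=-3 y_1=3 y_2=-1 y_3=5 y_4=4 y_5=-3
S(17/2) = -45775/37696

y_0 = S_0(0) = a_0 = -3
y_1 = S_1(0) = a_1 = 3
y_2 = S_2(0) = a_2 = -1
y_3 = S_3(0) = a_3 = 5
y_4 = S_4(0) = a_4 = 4
y_5 = S_4(2) = -3
t_q=17/2 is in segment 4 (τ=3/2); S_4(τ)=-45775/37696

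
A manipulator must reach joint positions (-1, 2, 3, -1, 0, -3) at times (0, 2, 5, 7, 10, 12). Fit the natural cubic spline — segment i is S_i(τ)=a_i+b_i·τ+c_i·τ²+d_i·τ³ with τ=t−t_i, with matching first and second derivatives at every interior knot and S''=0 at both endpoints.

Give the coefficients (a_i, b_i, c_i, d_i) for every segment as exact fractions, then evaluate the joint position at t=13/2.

  seg 0: a=-1 b=24463/15762 c=0 d=-205/15762
  seg 1: a=2 b=22003/15762 c=-205/2627 d=-1451/15762
  seg 2: a=3 b=-12277/7881 c=-4763/5254 d=73/213
  seg 3: a=-1 b=-8443/7881 c=6041/5254 d=-3581/15762
  seg 4: a=0 b=-4835/15762 c=-2351/2627 d=2351/15762
S(13/2) = -2309/10508

Δ: Δ0=3/2, Δ1=1/3, Δ2=-2, Δ3=1/3, Δ4=-3/2
row 1: diag=10, rhs=-7; c'=3/10, d'=-7/10
row 2: denom=10−3·3/10=91/10; d'=(-14−3·-7/10)/(91/10)=-17/13
row 3: denom=10−2·20/91=870/91; d'=(14−2·-17/13)/(870/91)=252/145
row 4: denom=10−3·91/290=2627/290; d'=(-11−3·252/145)/(2627/290)=-4702/2627
back: M4=-4702/2627
back: M3=252/145−91/290·-4702/2627=6041/2627
back: M2=-17/13−20/91·6041/2627=-4763/2627
back: M1=-7/10−3/10·-4763/2627=-410/2627
M: M0=0, M1=-410/2627, M2=-4763/2627, M3=6041/2627, M4=-4702/2627, M5=0
seg 0: a=-1, c=M0/2=0, d=(M1−M0)/(6·2)=-205/15762, b=Δ0−h0·(2M0+M1)/6=24463/15762
seg 1: a=2, c=M1/2=-205/2627, d=(M2−M1)/(6·3)=-1451/15762, b=Δ1−h1·(2M1+M2)/6=22003/15762
seg 2: a=3, c=M2/2=-4763/5254, d=(M3−M2)/(6·2)=73/213, b=Δ2−h2·(2M2+M3)/6=-12277/7881
seg 3: a=-1, c=M3/2=6041/5254, d=(M4−M3)/(6·3)=-3581/15762, b=Δ3−h3·(2M3+M4)/6=-8443/7881
seg 4: a=0, c=M4/2=-2351/2627, d=(M5−M4)/(6·2)=2351/15762, b=Δ4−h4·(2M4+M5)/6=-4835/15762
t_q=13/2 → seg 2, τ=3/2; S=3+-12277/7881·τ+-4763/5254·τ²+73/213·τ³=-2309/10508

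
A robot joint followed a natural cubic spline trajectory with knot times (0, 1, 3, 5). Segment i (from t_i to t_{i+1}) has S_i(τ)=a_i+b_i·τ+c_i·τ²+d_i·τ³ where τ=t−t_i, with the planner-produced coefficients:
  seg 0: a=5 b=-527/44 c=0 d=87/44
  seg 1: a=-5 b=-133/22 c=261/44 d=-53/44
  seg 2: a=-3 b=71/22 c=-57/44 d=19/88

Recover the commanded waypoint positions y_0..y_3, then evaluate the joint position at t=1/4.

y_0=5 y_1=-5 y_2=-3 y_3=0
S(1/4) = 5735/2816

y_0 = S_0(0) = a_0 = 5
y_1 = S_1(0) = a_1 = -5
y_2 = S_2(0) = a_2 = -3
y_3 = S_2(2) = 0
t_q=1/4 is in segment 0 (τ=1/4); S_0(τ)=5735/2816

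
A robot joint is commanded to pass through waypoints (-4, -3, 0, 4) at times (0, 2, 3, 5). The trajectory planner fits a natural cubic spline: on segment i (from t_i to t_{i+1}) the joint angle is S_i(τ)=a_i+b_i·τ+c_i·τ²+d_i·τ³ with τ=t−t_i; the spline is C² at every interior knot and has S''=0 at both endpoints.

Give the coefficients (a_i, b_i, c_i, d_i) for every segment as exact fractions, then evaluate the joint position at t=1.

  seg 0: a=-4 b=-29/70 c=0 d=8/35
  seg 1: a=-3 b=163/70 c=48/35 d=-7/10
  seg 2: a=0 b=104/35 c=-51/70 d=17/140
S(1) = -293/70

Δ: Δ0=1/2, Δ1=3, Δ2=2
row 1: diag=6, rhs=15; c'=1/6, d'=5/2
row 2: denom=6−1·1/6=35/6; d'=(-6−1·5/2)/(35/6)=-51/35
back: M2=-51/35
back: M1=5/2−1/6·-51/35=96/35
M: M0=0, M1=96/35, M2=-51/35, M3=0
seg 0: a=-4, c=M0/2=0, d=(M1−M0)/(6·2)=8/35, b=Δ0−h0·(2M0+M1)/6=-29/70
seg 1: a=-3, c=M1/2=48/35, d=(M2−M1)/(6·1)=-7/10, b=Δ1−h1·(2M1+M2)/6=163/70
seg 2: a=0, c=M2/2=-51/70, d=(M3−M2)/(6·2)=17/140, b=Δ2−h2·(2M2+M3)/6=104/35
t_q=1 → seg 0, τ=1; S=-4+-29/70·τ+0·τ²+8/35·τ³=-293/70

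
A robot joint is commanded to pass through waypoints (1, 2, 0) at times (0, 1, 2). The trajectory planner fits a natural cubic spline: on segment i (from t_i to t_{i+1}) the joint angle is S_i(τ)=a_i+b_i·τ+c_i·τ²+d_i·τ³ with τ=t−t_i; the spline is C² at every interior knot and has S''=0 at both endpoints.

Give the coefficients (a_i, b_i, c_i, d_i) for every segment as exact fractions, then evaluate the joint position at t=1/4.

  seg 0: a=1 b=7/4 c=0 d=-3/4
  seg 1: a=2 b=-1/2 c=-9/4 d=3/4
S(1/4) = 365/256

Δ: Δ0=1, Δ1=-2
row 1: diag=4, rhs=-18; c'=1/4, d'=-9/2
back: M1=-9/2
M: M0=0, M1=-9/2, M2=0
seg 0: a=1, c=M0/2=0, d=(M1−M0)/(6·1)=-3/4, b=Δ0−h0·(2M0+M1)/6=7/4
seg 1: a=2, c=M1/2=-9/4, d=(M2−M1)/(6·1)=3/4, b=Δ1−h1·(2M1+M2)/6=-1/2
t_q=1/4 → seg 0, τ=1/4; S=1+7/4·τ+0·τ²+-3/4·τ³=365/256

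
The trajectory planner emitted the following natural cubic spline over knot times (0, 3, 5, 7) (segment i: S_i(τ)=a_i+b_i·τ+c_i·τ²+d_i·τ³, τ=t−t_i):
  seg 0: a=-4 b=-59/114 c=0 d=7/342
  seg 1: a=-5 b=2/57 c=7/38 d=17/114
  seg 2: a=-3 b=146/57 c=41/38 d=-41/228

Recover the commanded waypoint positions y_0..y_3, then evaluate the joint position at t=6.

y_0=-4 y_1=-5 y_2=-3 y_3=5
S(6) = 35/76

y_0 = S_0(0) = a_0 = -4
y_1 = S_1(0) = a_1 = -5
y_2 = S_2(0) = a_2 = -3
y_3 = S_2(2) = 5
t_q=6 is in segment 2 (τ=1); S_2(τ)=35/76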